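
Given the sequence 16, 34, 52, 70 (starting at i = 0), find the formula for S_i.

Check differences: 34 - 16 = 18
52 - 34 = 18
Common difference d = 18.
First term a = 16.
Formula: S_i = 16 + 18*i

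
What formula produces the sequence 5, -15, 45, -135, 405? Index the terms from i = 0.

Check ratios: -15 / 5 = -3.0
Common ratio r = -3.
First term a = 5.
Formula: S_i = 5 * (-3)^i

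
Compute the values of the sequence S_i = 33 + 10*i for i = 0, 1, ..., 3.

This is an arithmetic sequence.
i=0: S_0 = 33 + 10*0 = 33
i=1: S_1 = 33 + 10*1 = 43
i=2: S_2 = 33 + 10*2 = 53
i=3: S_3 = 33 + 10*3 = 63
The first 4 terms are: [33, 43, 53, 63]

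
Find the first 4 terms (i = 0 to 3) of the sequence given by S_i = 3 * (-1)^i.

This is a geometric sequence.
i=0: S_0 = 3 * (-1)^0 = 3
i=1: S_1 = 3 * (-1)^1 = -3
i=2: S_2 = 3 * (-1)^2 = 3
i=3: S_3 = 3 * (-1)^3 = -3
The first 4 terms are: [3, -3, 3, -3]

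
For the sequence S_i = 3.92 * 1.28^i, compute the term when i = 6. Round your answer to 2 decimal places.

S_6 = 3.92 * 1.28^6 ≈ 3.92 * 4.398 ≈ 17.24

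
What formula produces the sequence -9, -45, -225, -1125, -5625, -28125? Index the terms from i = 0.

Check ratios: -45 / -9 = 5.0
Common ratio r = 5.
First term a = -9.
Formula: S_i = -9 * 5^i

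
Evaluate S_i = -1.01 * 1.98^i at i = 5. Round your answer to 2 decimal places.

S_5 = -1.01 * 1.98^5 ≈ -1.01 * 30.4317 ≈ -30.74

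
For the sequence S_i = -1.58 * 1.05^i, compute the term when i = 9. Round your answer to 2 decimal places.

S_9 = -1.58 * 1.05^9 ≈ -1.58 * 1.5513 ≈ -2.45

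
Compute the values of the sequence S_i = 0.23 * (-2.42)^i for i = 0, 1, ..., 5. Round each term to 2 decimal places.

This is a geometric sequence.
i=0: S_0 = 0.23 * (-2.42)^0 = 0.23
i=1: S_1 = 0.23 * (-2.42)^1 ≈ -0.56
i=2: S_2 = 0.23 * (-2.42)^2 ≈ 1.35
i=3: S_3 = 0.23 * (-2.42)^3 ≈ -3.26
i=4: S_4 = 0.23 * (-2.42)^4 ≈ 7.89
i=5: S_5 = 0.23 * (-2.42)^5 ≈ -19.09
The first 6 terms are: [0.23, -0.56, 1.35, -3.26, 7.89, -19.09]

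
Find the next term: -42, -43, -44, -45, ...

Differences: -43 - -42 = -1
This is an arithmetic sequence with common difference d = -1.
Next term = -45 + -1 = -46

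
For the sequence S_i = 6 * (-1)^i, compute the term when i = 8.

S_8 = 6 * (-1)^8 = 6 * 1 = 6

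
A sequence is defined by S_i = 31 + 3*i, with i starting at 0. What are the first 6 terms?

This is an arithmetic sequence.
i=0: S_0 = 31 + 3*0 = 31
i=1: S_1 = 31 + 3*1 = 34
i=2: S_2 = 31 + 3*2 = 37
i=3: S_3 = 31 + 3*3 = 40
i=4: S_4 = 31 + 3*4 = 43
i=5: S_5 = 31 + 3*5 = 46
The first 6 terms are: [31, 34, 37, 40, 43, 46]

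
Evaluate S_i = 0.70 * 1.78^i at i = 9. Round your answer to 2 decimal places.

S_9 = 0.7 * 1.78^9 ≈ 0.7 * 179.3825 ≈ 125.57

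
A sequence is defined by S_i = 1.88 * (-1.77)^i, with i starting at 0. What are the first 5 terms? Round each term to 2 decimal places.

This is a geometric sequence.
i=0: S_0 = 1.88 * (-1.77)^0 = 1.88
i=1: S_1 = 1.88 * (-1.77)^1 ≈ -3.33
i=2: S_2 = 1.88 * (-1.77)^2 ≈ 5.89
i=3: S_3 = 1.88 * (-1.77)^3 ≈ -10.43
i=4: S_4 = 1.88 * (-1.77)^4 ≈ 18.45
The first 5 terms are: [1.88, -3.33, 5.89, -10.43, 18.45]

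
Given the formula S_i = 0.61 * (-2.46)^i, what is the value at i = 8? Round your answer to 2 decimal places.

S_8 = 0.61 * (-2.46)^8 ≈ 0.61 * 1341.1608 ≈ 818.11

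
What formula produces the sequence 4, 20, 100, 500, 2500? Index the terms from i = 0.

Check ratios: 20 / 4 = 5.0
Common ratio r = 5.
First term a = 4.
Formula: S_i = 4 * 5^i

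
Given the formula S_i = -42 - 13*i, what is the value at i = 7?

S_7 = -42 + -13*7 = -42 + -91 = -133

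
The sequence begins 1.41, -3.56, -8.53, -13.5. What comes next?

Differences: -3.56 - 1.41 = -4.97
This is an arithmetic sequence with common difference d = -4.97.
Next term = -13.5 + -4.97 = -18.47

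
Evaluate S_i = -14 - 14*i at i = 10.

S_10 = -14 + -14*10 = -14 + -140 = -154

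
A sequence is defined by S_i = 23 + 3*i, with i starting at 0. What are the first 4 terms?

This is an arithmetic sequence.
i=0: S_0 = 23 + 3*0 = 23
i=1: S_1 = 23 + 3*1 = 26
i=2: S_2 = 23 + 3*2 = 29
i=3: S_3 = 23 + 3*3 = 32
The first 4 terms are: [23, 26, 29, 32]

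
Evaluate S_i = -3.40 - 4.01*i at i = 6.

S_6 = -3.4 + -4.01*6 = -3.4 + -24.06 = -27.46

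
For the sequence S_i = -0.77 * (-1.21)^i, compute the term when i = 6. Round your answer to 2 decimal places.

S_6 = -0.77 * (-1.21)^6 ≈ -0.77 * 3.1384 ≈ -2.42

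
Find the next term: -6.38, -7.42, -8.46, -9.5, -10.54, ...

Differences: -7.42 - -6.38 = -1.04
This is an arithmetic sequence with common difference d = -1.04.
Next term = -10.54 + -1.04 = -11.58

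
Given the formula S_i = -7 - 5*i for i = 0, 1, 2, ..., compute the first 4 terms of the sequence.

This is an arithmetic sequence.
i=0: S_0 = -7 + -5*0 = -7
i=1: S_1 = -7 + -5*1 = -12
i=2: S_2 = -7 + -5*2 = -17
i=3: S_3 = -7 + -5*3 = -22
The first 4 terms are: [-7, -12, -17, -22]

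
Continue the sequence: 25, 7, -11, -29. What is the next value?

Differences: 7 - 25 = -18
This is an arithmetic sequence with common difference d = -18.
Next term = -29 + -18 = -47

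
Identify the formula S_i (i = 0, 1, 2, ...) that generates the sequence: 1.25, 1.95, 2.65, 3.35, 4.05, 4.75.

Check differences: 1.95 - 1.25 = 0.7
2.65 - 1.95 = 0.7
Common difference d = 0.7.
First term a = 1.25.
Formula: S_i = 1.25 + 0.70*i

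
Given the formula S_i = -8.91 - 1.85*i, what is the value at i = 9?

S_9 = -8.91 + -1.85*9 = -8.91 + -16.65 = -25.56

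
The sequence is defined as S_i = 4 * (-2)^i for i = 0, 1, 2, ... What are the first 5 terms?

This is a geometric sequence.
i=0: S_0 = 4 * (-2)^0 = 4
i=1: S_1 = 4 * (-2)^1 = -8
i=2: S_2 = 4 * (-2)^2 = 16
i=3: S_3 = 4 * (-2)^3 = -32
i=4: S_4 = 4 * (-2)^4 = 64
The first 5 terms are: [4, -8, 16, -32, 64]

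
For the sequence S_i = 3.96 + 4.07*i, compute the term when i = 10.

S_10 = 3.96 + 4.07*10 = 3.96 + 40.7 = 44.66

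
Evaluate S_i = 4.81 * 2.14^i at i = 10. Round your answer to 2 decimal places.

S_10 = 4.81 * 2.14^10 ≈ 4.81 * 2014.363 ≈ 9689.09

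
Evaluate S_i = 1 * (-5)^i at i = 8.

S_8 = 1 * (-5)^8 = 1 * 390625 = 390625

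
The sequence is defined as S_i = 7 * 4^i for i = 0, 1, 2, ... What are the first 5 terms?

This is a geometric sequence.
i=0: S_0 = 7 * 4^0 = 7
i=1: S_1 = 7 * 4^1 = 28
i=2: S_2 = 7 * 4^2 = 112
i=3: S_3 = 7 * 4^3 = 448
i=4: S_4 = 7 * 4^4 = 1792
The first 5 terms are: [7, 28, 112, 448, 1792]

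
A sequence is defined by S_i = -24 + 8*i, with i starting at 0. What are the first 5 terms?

This is an arithmetic sequence.
i=0: S_0 = -24 + 8*0 = -24
i=1: S_1 = -24 + 8*1 = -16
i=2: S_2 = -24 + 8*2 = -8
i=3: S_3 = -24 + 8*3 = 0
i=4: S_4 = -24 + 8*4 = 8
The first 5 terms are: [-24, -16, -8, 0, 8]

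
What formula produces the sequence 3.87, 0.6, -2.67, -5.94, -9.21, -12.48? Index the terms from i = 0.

Check differences: 0.6 - 3.87 = -3.27
-2.67 - 0.6 = -3.27
Common difference d = -3.27.
First term a = 3.87.
Formula: S_i = 3.87 - 3.27*i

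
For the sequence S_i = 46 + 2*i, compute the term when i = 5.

S_5 = 46 + 2*5 = 46 + 10 = 56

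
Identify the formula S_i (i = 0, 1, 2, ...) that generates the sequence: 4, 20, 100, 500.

Check ratios: 20 / 4 = 5.0
Common ratio r = 5.
First term a = 4.
Formula: S_i = 4 * 5^i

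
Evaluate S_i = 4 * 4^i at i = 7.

S_7 = 4 * 4^7 = 4 * 16384 = 65536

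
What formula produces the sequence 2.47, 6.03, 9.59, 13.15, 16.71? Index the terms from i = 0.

Check differences: 6.03 - 2.47 = 3.56
9.59 - 6.03 = 3.56
Common difference d = 3.56.
First term a = 2.47.
Formula: S_i = 2.47 + 3.56*i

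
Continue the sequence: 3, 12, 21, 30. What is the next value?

Differences: 12 - 3 = 9
This is an arithmetic sequence with common difference d = 9.
Next term = 30 + 9 = 39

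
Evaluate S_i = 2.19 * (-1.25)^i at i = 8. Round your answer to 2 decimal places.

S_8 = 2.19 * (-1.25)^8 ≈ 2.19 * 5.9605 ≈ 13.05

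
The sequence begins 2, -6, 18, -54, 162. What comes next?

Ratios: -6 / 2 = -3.0
This is a geometric sequence with common ratio r = -3.
Next term = 162 * -3 = -486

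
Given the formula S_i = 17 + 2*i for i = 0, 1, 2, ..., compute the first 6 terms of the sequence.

This is an arithmetic sequence.
i=0: S_0 = 17 + 2*0 = 17
i=1: S_1 = 17 + 2*1 = 19
i=2: S_2 = 17 + 2*2 = 21
i=3: S_3 = 17 + 2*3 = 23
i=4: S_4 = 17 + 2*4 = 25
i=5: S_5 = 17 + 2*5 = 27
The first 6 terms are: [17, 19, 21, 23, 25, 27]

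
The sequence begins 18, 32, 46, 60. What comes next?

Differences: 32 - 18 = 14
This is an arithmetic sequence with common difference d = 14.
Next term = 60 + 14 = 74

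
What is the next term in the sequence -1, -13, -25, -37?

Differences: -13 - -1 = -12
This is an arithmetic sequence with common difference d = -12.
Next term = -37 + -12 = -49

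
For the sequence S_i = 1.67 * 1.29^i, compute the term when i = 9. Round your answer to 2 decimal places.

S_9 = 1.67 * 1.29^9 ≈ 1.67 * 9.8925 ≈ 16.52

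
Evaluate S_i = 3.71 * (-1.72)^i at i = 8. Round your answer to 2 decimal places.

S_8 = 3.71 * (-1.72)^8 ≈ 3.71 * 76.5998 ≈ 284.19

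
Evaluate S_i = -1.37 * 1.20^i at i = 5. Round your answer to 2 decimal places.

S_5 = -1.37 * 1.2^5 ≈ -1.37 * 2.4883 ≈ -3.41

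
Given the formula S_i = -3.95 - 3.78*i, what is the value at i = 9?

S_9 = -3.95 + -3.78*9 = -3.95 + -34.02 = -37.97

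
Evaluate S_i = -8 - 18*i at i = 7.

S_7 = -8 + -18*7 = -8 + -126 = -134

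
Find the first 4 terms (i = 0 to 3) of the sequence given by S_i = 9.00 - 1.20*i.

This is an arithmetic sequence.
i=0: S_0 = 9.0 + -1.2*0 = 9.0
i=1: S_1 = 9.0 + -1.2*1 = 7.8
i=2: S_2 = 9.0 + -1.2*2 = 6.6
i=3: S_3 = 9.0 + -1.2*3 = 5.4
The first 4 terms are: [9.0, 7.8, 6.6, 5.4]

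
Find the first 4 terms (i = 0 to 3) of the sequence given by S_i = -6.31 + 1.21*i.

This is an arithmetic sequence.
i=0: S_0 = -6.31 + 1.21*0 = -6.31
i=1: S_1 = -6.31 + 1.21*1 = -5.1
i=2: S_2 = -6.31 + 1.21*2 = -3.89
i=3: S_3 = -6.31 + 1.21*3 = -2.68
The first 4 terms are: [-6.31, -5.1, -3.89, -2.68]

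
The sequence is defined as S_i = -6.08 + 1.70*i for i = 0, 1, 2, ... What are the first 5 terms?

This is an arithmetic sequence.
i=0: S_0 = -6.08 + 1.7*0 = -6.08
i=1: S_1 = -6.08 + 1.7*1 = -4.38
i=2: S_2 = -6.08 + 1.7*2 = -2.68
i=3: S_3 = -6.08 + 1.7*3 = -0.98
i=4: S_4 = -6.08 + 1.7*4 = 0.72
The first 5 terms are: [-6.08, -4.38, -2.68, -0.98, 0.72]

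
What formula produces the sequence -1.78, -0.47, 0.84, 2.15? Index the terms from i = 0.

Check differences: -0.47 - -1.78 = 1.31
0.84 - -0.47 = 1.31
Common difference d = 1.31.
First term a = -1.78.
Formula: S_i = -1.78 + 1.31*i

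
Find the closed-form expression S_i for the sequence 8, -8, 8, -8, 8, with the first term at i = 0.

Check ratios: -8 / 8 = -1.0
Common ratio r = -1.
First term a = 8.
Formula: S_i = 8 * (-1)^i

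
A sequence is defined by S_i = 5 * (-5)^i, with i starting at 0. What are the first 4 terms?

This is a geometric sequence.
i=0: S_0 = 5 * (-5)^0 = 5
i=1: S_1 = 5 * (-5)^1 = -25
i=2: S_2 = 5 * (-5)^2 = 125
i=3: S_3 = 5 * (-5)^3 = -625
The first 4 terms are: [5, -25, 125, -625]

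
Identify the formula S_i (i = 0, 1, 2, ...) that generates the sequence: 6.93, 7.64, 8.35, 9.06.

Check differences: 7.64 - 6.93 = 0.71
8.35 - 7.64 = 0.71
Common difference d = 0.71.
First term a = 6.93.
Formula: S_i = 6.93 + 0.71*i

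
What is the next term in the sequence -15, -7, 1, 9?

Differences: -7 - -15 = 8
This is an arithmetic sequence with common difference d = 8.
Next term = 9 + 8 = 17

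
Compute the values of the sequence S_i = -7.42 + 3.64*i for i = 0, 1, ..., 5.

This is an arithmetic sequence.
i=0: S_0 = -7.42 + 3.64*0 = -7.42
i=1: S_1 = -7.42 + 3.64*1 = -3.78
i=2: S_2 = -7.42 + 3.64*2 = -0.14
i=3: S_3 = -7.42 + 3.64*3 = 3.5
i=4: S_4 = -7.42 + 3.64*4 = 7.14
i=5: S_5 = -7.42 + 3.64*5 = 10.78
The first 6 terms are: [-7.42, -3.78, -0.14, 3.5, 7.14, 10.78]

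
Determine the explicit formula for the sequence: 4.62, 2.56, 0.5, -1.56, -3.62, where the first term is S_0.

Check differences: 2.56 - 4.62 = -2.06
0.5 - 2.56 = -2.06
Common difference d = -2.06.
First term a = 4.62.
Formula: S_i = 4.62 - 2.06*i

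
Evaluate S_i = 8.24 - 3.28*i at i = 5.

S_5 = 8.24 + -3.28*5 = 8.24 + -16.4 = -8.16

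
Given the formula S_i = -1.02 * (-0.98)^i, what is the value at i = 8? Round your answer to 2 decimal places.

S_8 = -1.02 * (-0.98)^8 ≈ -1.02 * 0.8508 ≈ -0.87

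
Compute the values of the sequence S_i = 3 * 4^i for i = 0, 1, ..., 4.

This is a geometric sequence.
i=0: S_0 = 3 * 4^0 = 3
i=1: S_1 = 3 * 4^1 = 12
i=2: S_2 = 3 * 4^2 = 48
i=3: S_3 = 3 * 4^3 = 192
i=4: S_4 = 3 * 4^4 = 768
The first 5 terms are: [3, 12, 48, 192, 768]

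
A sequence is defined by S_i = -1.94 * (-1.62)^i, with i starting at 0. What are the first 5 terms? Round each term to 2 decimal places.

This is a geometric sequence.
i=0: S_0 = -1.94 * (-1.62)^0 = -1.94
i=1: S_1 = -1.94 * (-1.62)^1 ≈ 3.14
i=2: S_2 = -1.94 * (-1.62)^2 ≈ -5.09
i=3: S_3 = -1.94 * (-1.62)^3 ≈ 8.25
i=4: S_4 = -1.94 * (-1.62)^4 ≈ -13.36
The first 5 terms are: [-1.94, 3.14, -5.09, 8.25, -13.36]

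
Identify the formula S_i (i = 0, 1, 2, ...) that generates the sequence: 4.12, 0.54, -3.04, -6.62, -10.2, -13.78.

Check differences: 0.54 - 4.12 = -3.58
-3.04 - 0.54 = -3.58
Common difference d = -3.58.
First term a = 4.12.
Formula: S_i = 4.12 - 3.58*i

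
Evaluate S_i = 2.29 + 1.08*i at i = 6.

S_6 = 2.29 + 1.08*6 = 2.29 + 6.48 = 8.77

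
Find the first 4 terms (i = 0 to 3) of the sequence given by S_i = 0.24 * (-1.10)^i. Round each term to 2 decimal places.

This is a geometric sequence.
i=0: S_0 = 0.24 * (-1.1)^0 = 0.24
i=1: S_1 = 0.24 * (-1.1)^1 ≈ -0.26
i=2: S_2 = 0.24 * (-1.1)^2 ≈ 0.29
i=3: S_3 = 0.24 * (-1.1)^3 ≈ -0.32
The first 4 terms are: [0.24, -0.26, 0.29, -0.32]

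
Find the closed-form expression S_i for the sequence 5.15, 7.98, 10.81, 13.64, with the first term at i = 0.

Check differences: 7.98 - 5.15 = 2.83
10.81 - 7.98 = 2.83
Common difference d = 2.83.
First term a = 5.15.
Formula: S_i = 5.15 + 2.83*i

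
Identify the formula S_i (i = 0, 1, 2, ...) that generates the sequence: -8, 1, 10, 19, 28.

Check differences: 1 - -8 = 9
10 - 1 = 9
Common difference d = 9.
First term a = -8.
Formula: S_i = -8 + 9*i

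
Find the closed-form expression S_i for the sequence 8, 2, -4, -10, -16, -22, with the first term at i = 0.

Check differences: 2 - 8 = -6
-4 - 2 = -6
Common difference d = -6.
First term a = 8.
Formula: S_i = 8 - 6*i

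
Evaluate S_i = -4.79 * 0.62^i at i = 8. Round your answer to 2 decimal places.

S_8 = -4.79 * 0.62^8 ≈ -4.79 * 0.0218 ≈ -0.1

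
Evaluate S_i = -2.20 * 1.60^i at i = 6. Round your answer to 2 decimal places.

S_6 = -2.2 * 1.6^6 ≈ -2.2 * 16.7772 ≈ -36.91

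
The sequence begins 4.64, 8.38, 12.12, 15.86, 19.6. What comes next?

Differences: 8.38 - 4.64 = 3.74
This is an arithmetic sequence with common difference d = 3.74.
Next term = 19.6 + 3.74 = 23.34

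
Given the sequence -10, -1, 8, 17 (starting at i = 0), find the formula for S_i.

Check differences: -1 - -10 = 9
8 - -1 = 9
Common difference d = 9.
First term a = -10.
Formula: S_i = -10 + 9*i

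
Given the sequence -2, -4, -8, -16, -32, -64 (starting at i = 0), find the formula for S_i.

Check ratios: -4 / -2 = 2.0
Common ratio r = 2.
First term a = -2.
Formula: S_i = -2 * 2^i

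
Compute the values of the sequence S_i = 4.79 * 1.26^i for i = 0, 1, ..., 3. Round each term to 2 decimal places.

This is a geometric sequence.
i=0: S_0 = 4.79 * 1.26^0 = 4.79
i=1: S_1 = 4.79 * 1.26^1 ≈ 6.04
i=2: S_2 = 4.79 * 1.26^2 ≈ 7.6
i=3: S_3 = 4.79 * 1.26^3 ≈ 9.58
The first 4 terms are: [4.79, 6.04, 7.6, 9.58]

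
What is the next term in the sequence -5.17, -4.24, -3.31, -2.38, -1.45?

Differences: -4.24 - -5.17 = 0.93
This is an arithmetic sequence with common difference d = 0.93.
Next term = -1.45 + 0.93 = -0.52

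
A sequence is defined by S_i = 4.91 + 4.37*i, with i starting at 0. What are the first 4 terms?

This is an arithmetic sequence.
i=0: S_0 = 4.91 + 4.37*0 = 4.91
i=1: S_1 = 4.91 + 4.37*1 = 9.28
i=2: S_2 = 4.91 + 4.37*2 = 13.65
i=3: S_3 = 4.91 + 4.37*3 = 18.02
The first 4 terms are: [4.91, 9.28, 13.65, 18.02]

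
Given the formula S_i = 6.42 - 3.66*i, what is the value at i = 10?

S_10 = 6.42 + -3.66*10 = 6.42 + -36.6 = -30.18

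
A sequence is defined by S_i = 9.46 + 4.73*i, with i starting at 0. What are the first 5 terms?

This is an arithmetic sequence.
i=0: S_0 = 9.46 + 4.73*0 = 9.46
i=1: S_1 = 9.46 + 4.73*1 = 14.19
i=2: S_2 = 9.46 + 4.73*2 = 18.92
i=3: S_3 = 9.46 + 4.73*3 = 23.65
i=4: S_4 = 9.46 + 4.73*4 = 28.38
The first 5 terms are: [9.46, 14.19, 18.92, 23.65, 28.38]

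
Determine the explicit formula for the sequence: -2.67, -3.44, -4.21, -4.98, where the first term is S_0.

Check differences: -3.44 - -2.67 = -0.77
-4.21 - -3.44 = -0.77
Common difference d = -0.77.
First term a = -2.67.
Formula: S_i = -2.67 - 0.77*i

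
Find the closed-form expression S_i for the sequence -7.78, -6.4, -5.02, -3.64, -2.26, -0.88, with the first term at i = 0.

Check differences: -6.4 - -7.78 = 1.38
-5.02 - -6.4 = 1.38
Common difference d = 1.38.
First term a = -7.78.
Formula: S_i = -7.78 + 1.38*i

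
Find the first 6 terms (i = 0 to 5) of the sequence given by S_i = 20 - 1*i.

This is an arithmetic sequence.
i=0: S_0 = 20 + -1*0 = 20
i=1: S_1 = 20 + -1*1 = 19
i=2: S_2 = 20 + -1*2 = 18
i=3: S_3 = 20 + -1*3 = 17
i=4: S_4 = 20 + -1*4 = 16
i=5: S_5 = 20 + -1*5 = 15
The first 6 terms are: [20, 19, 18, 17, 16, 15]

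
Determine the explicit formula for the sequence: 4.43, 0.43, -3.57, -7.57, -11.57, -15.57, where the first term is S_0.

Check differences: 0.43 - 4.43 = -4.0
-3.57 - 0.43 = -4.0
Common difference d = -4.0.
First term a = 4.43.
Formula: S_i = 4.43 - 4.00*i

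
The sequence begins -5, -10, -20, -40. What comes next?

Ratios: -10 / -5 = 2.0
This is a geometric sequence with common ratio r = 2.
Next term = -40 * 2 = -80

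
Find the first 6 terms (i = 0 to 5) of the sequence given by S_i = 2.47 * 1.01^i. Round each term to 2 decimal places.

This is a geometric sequence.
i=0: S_0 = 2.47 * 1.01^0 = 2.47
i=1: S_1 = 2.47 * 1.01^1 ≈ 2.49
i=2: S_2 = 2.47 * 1.01^2 ≈ 2.52
i=3: S_3 = 2.47 * 1.01^3 ≈ 2.54
i=4: S_4 = 2.47 * 1.01^4 ≈ 2.57
i=5: S_5 = 2.47 * 1.01^5 ≈ 2.6
The first 6 terms are: [2.47, 2.49, 2.52, 2.54, 2.57, 2.6]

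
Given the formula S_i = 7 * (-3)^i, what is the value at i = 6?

S_6 = 7 * (-3)^6 = 7 * 729 = 5103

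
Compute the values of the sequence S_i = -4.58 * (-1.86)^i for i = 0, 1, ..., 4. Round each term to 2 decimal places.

This is a geometric sequence.
i=0: S_0 = -4.58 * (-1.86)^0 = -4.58
i=1: S_1 = -4.58 * (-1.86)^1 ≈ 8.52
i=2: S_2 = -4.58 * (-1.86)^2 ≈ -15.84
i=3: S_3 = -4.58 * (-1.86)^3 ≈ 29.47
i=4: S_4 = -4.58 * (-1.86)^4 ≈ -54.82
The first 5 terms are: [-4.58, 8.52, -15.84, 29.47, -54.82]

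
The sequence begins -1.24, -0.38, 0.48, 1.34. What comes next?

Differences: -0.38 - -1.24 = 0.86
This is an arithmetic sequence with common difference d = 0.86.
Next term = 1.34 + 0.86 = 2.2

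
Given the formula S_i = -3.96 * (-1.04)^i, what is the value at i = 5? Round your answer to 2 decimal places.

S_5 = -3.96 * (-1.04)^5 ≈ -3.96 * -1.2167 ≈ 4.82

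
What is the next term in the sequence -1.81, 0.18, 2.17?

Differences: 0.18 - -1.81 = 1.99
This is an arithmetic sequence with common difference d = 1.99.
Next term = 2.17 + 1.99 = 4.16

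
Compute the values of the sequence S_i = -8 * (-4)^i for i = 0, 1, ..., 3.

This is a geometric sequence.
i=0: S_0 = -8 * (-4)^0 = -8
i=1: S_1 = -8 * (-4)^1 = 32
i=2: S_2 = -8 * (-4)^2 = -128
i=3: S_3 = -8 * (-4)^3 = 512
The first 4 terms are: [-8, 32, -128, 512]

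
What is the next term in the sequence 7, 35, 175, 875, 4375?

Ratios: 35 / 7 = 5.0
This is a geometric sequence with common ratio r = 5.
Next term = 4375 * 5 = 21875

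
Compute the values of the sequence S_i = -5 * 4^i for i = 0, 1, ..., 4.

This is a geometric sequence.
i=0: S_0 = -5 * 4^0 = -5
i=1: S_1 = -5 * 4^1 = -20
i=2: S_2 = -5 * 4^2 = -80
i=3: S_3 = -5 * 4^3 = -320
i=4: S_4 = -5 * 4^4 = -1280
The first 5 terms are: [-5, -20, -80, -320, -1280]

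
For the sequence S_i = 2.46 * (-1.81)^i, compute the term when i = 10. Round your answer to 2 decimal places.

S_10 = 2.46 * (-1.81)^10 ≈ 2.46 * 377.386 ≈ 928.37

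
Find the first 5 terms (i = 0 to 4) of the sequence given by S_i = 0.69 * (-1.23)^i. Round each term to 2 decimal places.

This is a geometric sequence.
i=0: S_0 = 0.69 * (-1.23)^0 = 0.69
i=1: S_1 = 0.69 * (-1.23)^1 ≈ -0.85
i=2: S_2 = 0.69 * (-1.23)^2 ≈ 1.04
i=3: S_3 = 0.69 * (-1.23)^3 ≈ -1.28
i=4: S_4 = 0.69 * (-1.23)^4 ≈ 1.58
The first 5 terms are: [0.69, -0.85, 1.04, -1.28, 1.58]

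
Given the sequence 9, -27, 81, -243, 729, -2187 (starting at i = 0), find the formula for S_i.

Check ratios: -27 / 9 = -3.0
Common ratio r = -3.
First term a = 9.
Formula: S_i = 9 * (-3)^i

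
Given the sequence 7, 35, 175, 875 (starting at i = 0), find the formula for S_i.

Check ratios: 35 / 7 = 5.0
Common ratio r = 5.
First term a = 7.
Formula: S_i = 7 * 5^i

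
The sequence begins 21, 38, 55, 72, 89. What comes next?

Differences: 38 - 21 = 17
This is an arithmetic sequence with common difference d = 17.
Next term = 89 + 17 = 106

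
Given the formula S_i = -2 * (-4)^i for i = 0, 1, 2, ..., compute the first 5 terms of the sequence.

This is a geometric sequence.
i=0: S_0 = -2 * (-4)^0 = -2
i=1: S_1 = -2 * (-4)^1 = 8
i=2: S_2 = -2 * (-4)^2 = -32
i=3: S_3 = -2 * (-4)^3 = 128
i=4: S_4 = -2 * (-4)^4 = -512
The first 5 terms are: [-2, 8, -32, 128, -512]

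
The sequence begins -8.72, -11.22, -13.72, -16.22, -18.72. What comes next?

Differences: -11.22 - -8.72 = -2.5
This is an arithmetic sequence with common difference d = -2.5.
Next term = -18.72 + -2.5 = -21.22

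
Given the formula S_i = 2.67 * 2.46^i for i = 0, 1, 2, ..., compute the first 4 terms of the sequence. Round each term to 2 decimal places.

This is a geometric sequence.
i=0: S_0 = 2.67 * 2.46^0 = 2.67
i=1: S_1 = 2.67 * 2.46^1 ≈ 6.57
i=2: S_2 = 2.67 * 2.46^2 ≈ 16.16
i=3: S_3 = 2.67 * 2.46^3 ≈ 39.75
The first 4 terms are: [2.67, 6.57, 16.16, 39.75]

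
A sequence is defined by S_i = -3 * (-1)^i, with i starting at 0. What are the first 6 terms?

This is a geometric sequence.
i=0: S_0 = -3 * (-1)^0 = -3
i=1: S_1 = -3 * (-1)^1 = 3
i=2: S_2 = -3 * (-1)^2 = -3
i=3: S_3 = -3 * (-1)^3 = 3
i=4: S_4 = -3 * (-1)^4 = -3
i=5: S_5 = -3 * (-1)^5 = 3
The first 6 terms are: [-3, 3, -3, 3, -3, 3]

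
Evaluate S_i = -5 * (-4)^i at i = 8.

S_8 = -5 * (-4)^8 = -5 * 65536 = -327680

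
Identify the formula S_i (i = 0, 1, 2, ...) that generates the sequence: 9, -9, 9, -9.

Check ratios: -9 / 9 = -1.0
Common ratio r = -1.
First term a = 9.
Formula: S_i = 9 * (-1)^i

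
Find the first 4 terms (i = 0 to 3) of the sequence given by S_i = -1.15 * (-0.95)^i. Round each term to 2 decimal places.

This is a geometric sequence.
i=0: S_0 = -1.15 * (-0.95)^0 = -1.15
i=1: S_1 = -1.15 * (-0.95)^1 ≈ 1.09
i=2: S_2 = -1.15 * (-0.95)^2 ≈ -1.04
i=3: S_3 = -1.15 * (-0.95)^3 ≈ 0.99
The first 4 terms are: [-1.15, 1.09, -1.04, 0.99]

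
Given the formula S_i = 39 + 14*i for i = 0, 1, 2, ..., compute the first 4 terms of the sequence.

This is an arithmetic sequence.
i=0: S_0 = 39 + 14*0 = 39
i=1: S_1 = 39 + 14*1 = 53
i=2: S_2 = 39 + 14*2 = 67
i=3: S_3 = 39 + 14*3 = 81
The first 4 terms are: [39, 53, 67, 81]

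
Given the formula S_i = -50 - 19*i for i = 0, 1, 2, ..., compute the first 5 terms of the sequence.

This is an arithmetic sequence.
i=0: S_0 = -50 + -19*0 = -50
i=1: S_1 = -50 + -19*1 = -69
i=2: S_2 = -50 + -19*2 = -88
i=3: S_3 = -50 + -19*3 = -107
i=4: S_4 = -50 + -19*4 = -126
The first 5 terms are: [-50, -69, -88, -107, -126]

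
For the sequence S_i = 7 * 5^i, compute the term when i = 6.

S_6 = 7 * 5^6 = 7 * 15625 = 109375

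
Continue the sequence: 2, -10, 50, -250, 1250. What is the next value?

Ratios: -10 / 2 = -5.0
This is a geometric sequence with common ratio r = -5.
Next term = 1250 * -5 = -6250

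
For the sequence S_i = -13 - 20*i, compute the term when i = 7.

S_7 = -13 + -20*7 = -13 + -140 = -153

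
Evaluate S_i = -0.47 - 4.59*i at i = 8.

S_8 = -0.47 + -4.59*8 = -0.47 + -36.72 = -37.19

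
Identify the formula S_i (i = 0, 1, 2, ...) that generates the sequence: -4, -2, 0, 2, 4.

Check differences: -2 - -4 = 2
0 - -2 = 2
Common difference d = 2.
First term a = -4.
Formula: S_i = -4 + 2*i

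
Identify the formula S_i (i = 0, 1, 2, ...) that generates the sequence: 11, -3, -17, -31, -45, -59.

Check differences: -3 - 11 = -14
-17 - -3 = -14
Common difference d = -14.
First term a = 11.
Formula: S_i = 11 - 14*i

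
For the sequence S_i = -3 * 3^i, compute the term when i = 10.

S_10 = -3 * 3^10 = -3 * 59049 = -177147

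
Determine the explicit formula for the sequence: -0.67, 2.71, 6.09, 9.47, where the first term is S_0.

Check differences: 2.71 - -0.67 = 3.38
6.09 - 2.71 = 3.38
Common difference d = 3.38.
First term a = -0.67.
Formula: S_i = -0.67 + 3.38*i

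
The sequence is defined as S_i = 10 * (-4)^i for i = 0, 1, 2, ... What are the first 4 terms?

This is a geometric sequence.
i=0: S_0 = 10 * (-4)^0 = 10
i=1: S_1 = 10 * (-4)^1 = -40
i=2: S_2 = 10 * (-4)^2 = 160
i=3: S_3 = 10 * (-4)^3 = -640
The first 4 terms are: [10, -40, 160, -640]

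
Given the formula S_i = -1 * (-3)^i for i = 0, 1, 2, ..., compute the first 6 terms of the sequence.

This is a geometric sequence.
i=0: S_0 = -1 * (-3)^0 = -1
i=1: S_1 = -1 * (-3)^1 = 3
i=2: S_2 = -1 * (-3)^2 = -9
i=3: S_3 = -1 * (-3)^3 = 27
i=4: S_4 = -1 * (-3)^4 = -81
i=5: S_5 = -1 * (-3)^5 = 243
The first 6 terms are: [-1, 3, -9, 27, -81, 243]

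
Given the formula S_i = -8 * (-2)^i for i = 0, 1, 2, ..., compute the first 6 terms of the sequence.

This is a geometric sequence.
i=0: S_0 = -8 * (-2)^0 = -8
i=1: S_1 = -8 * (-2)^1 = 16
i=2: S_2 = -8 * (-2)^2 = -32
i=3: S_3 = -8 * (-2)^3 = 64
i=4: S_4 = -8 * (-2)^4 = -128
i=5: S_5 = -8 * (-2)^5 = 256
The first 6 terms are: [-8, 16, -32, 64, -128, 256]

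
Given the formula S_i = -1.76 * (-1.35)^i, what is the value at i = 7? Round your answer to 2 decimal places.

S_7 = -1.76 * (-1.35)^7 ≈ -1.76 * -8.1722 ≈ 14.38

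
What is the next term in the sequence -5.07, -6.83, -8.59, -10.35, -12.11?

Differences: -6.83 - -5.07 = -1.76
This is an arithmetic sequence with common difference d = -1.76.
Next term = -12.11 + -1.76 = -13.87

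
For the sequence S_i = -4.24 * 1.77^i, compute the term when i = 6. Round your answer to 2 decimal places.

S_6 = -4.24 * 1.77^6 ≈ -4.24 * 30.7496 ≈ -130.38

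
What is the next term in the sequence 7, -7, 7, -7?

Ratios: -7 / 7 = -1.0
This is a geometric sequence with common ratio r = -1.
Next term = -7 * -1 = 7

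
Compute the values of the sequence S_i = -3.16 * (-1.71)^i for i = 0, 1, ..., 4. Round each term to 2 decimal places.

This is a geometric sequence.
i=0: S_0 = -3.16 * (-1.71)^0 = -3.16
i=1: S_1 = -3.16 * (-1.71)^1 ≈ 5.4
i=2: S_2 = -3.16 * (-1.71)^2 ≈ -9.24
i=3: S_3 = -3.16 * (-1.71)^3 ≈ 15.8
i=4: S_4 = -3.16 * (-1.71)^4 ≈ -27.02
The first 5 terms are: [-3.16, 5.4, -9.24, 15.8, -27.02]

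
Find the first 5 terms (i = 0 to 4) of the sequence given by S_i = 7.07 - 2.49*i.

This is an arithmetic sequence.
i=0: S_0 = 7.07 + -2.49*0 = 7.07
i=1: S_1 = 7.07 + -2.49*1 = 4.58
i=2: S_2 = 7.07 + -2.49*2 = 2.09
i=3: S_3 = 7.07 + -2.49*3 = -0.4
i=4: S_4 = 7.07 + -2.49*4 = -2.89
The first 5 terms are: [7.07, 4.58, 2.09, -0.4, -2.89]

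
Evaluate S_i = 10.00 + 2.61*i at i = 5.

S_5 = 10.0 + 2.61*5 = 10.0 + 13.05 = 23.05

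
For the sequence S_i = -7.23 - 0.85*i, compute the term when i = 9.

S_9 = -7.23 + -0.85*9 = -7.23 + -7.65 = -14.88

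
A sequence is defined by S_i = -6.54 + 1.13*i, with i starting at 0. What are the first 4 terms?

This is an arithmetic sequence.
i=0: S_0 = -6.54 + 1.13*0 = -6.54
i=1: S_1 = -6.54 + 1.13*1 = -5.41
i=2: S_2 = -6.54 + 1.13*2 = -4.28
i=3: S_3 = -6.54 + 1.13*3 = -3.15
The first 4 terms are: [-6.54, -5.41, -4.28, -3.15]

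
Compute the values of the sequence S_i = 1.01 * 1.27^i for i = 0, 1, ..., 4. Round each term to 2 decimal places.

This is a geometric sequence.
i=0: S_0 = 1.01 * 1.27^0 = 1.01
i=1: S_1 = 1.01 * 1.27^1 ≈ 1.28
i=2: S_2 = 1.01 * 1.27^2 ≈ 1.63
i=3: S_3 = 1.01 * 1.27^3 ≈ 2.07
i=4: S_4 = 1.01 * 1.27^4 ≈ 2.63
The first 5 terms are: [1.01, 1.28, 1.63, 2.07, 2.63]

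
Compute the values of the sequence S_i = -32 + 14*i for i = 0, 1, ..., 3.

This is an arithmetic sequence.
i=0: S_0 = -32 + 14*0 = -32
i=1: S_1 = -32 + 14*1 = -18
i=2: S_2 = -32 + 14*2 = -4
i=3: S_3 = -32 + 14*3 = 10
The first 4 terms are: [-32, -18, -4, 10]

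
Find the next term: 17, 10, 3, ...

Differences: 10 - 17 = -7
This is an arithmetic sequence with common difference d = -7.
Next term = 3 + -7 = -4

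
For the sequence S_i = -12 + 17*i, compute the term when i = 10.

S_10 = -12 + 17*10 = -12 + 170 = 158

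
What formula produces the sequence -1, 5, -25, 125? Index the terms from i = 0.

Check ratios: 5 / -1 = -5.0
Common ratio r = -5.
First term a = -1.
Formula: S_i = -1 * (-5)^i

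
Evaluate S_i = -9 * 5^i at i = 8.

S_8 = -9 * 5^8 = -9 * 390625 = -3515625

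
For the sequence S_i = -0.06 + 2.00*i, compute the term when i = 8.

S_8 = -0.06 + 2.0*8 = -0.06 + 16.0 = 15.94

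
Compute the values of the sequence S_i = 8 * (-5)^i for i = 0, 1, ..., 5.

This is a geometric sequence.
i=0: S_0 = 8 * (-5)^0 = 8
i=1: S_1 = 8 * (-5)^1 = -40
i=2: S_2 = 8 * (-5)^2 = 200
i=3: S_3 = 8 * (-5)^3 = -1000
i=4: S_4 = 8 * (-5)^4 = 5000
i=5: S_5 = 8 * (-5)^5 = -25000
The first 6 terms are: [8, -40, 200, -1000, 5000, -25000]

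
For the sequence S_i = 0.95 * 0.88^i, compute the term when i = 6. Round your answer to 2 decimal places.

S_6 = 0.95 * 0.88^6 ≈ 0.95 * 0.4644 ≈ 0.44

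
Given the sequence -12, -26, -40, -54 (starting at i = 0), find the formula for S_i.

Check differences: -26 - -12 = -14
-40 - -26 = -14
Common difference d = -14.
First term a = -12.
Formula: S_i = -12 - 14*i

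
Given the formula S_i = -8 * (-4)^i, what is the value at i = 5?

S_5 = -8 * (-4)^5 = -8 * -1024 = 8192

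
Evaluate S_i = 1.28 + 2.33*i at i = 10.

S_10 = 1.28 + 2.33*10 = 1.28 + 23.3 = 24.58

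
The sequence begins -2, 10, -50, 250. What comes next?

Ratios: 10 / -2 = -5.0
This is a geometric sequence with common ratio r = -5.
Next term = 250 * -5 = -1250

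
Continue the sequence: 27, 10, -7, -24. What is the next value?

Differences: 10 - 27 = -17
This is an arithmetic sequence with common difference d = -17.
Next term = -24 + -17 = -41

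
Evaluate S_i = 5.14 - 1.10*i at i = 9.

S_9 = 5.14 + -1.1*9 = 5.14 + -9.9 = -4.76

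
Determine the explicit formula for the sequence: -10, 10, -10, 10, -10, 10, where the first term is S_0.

Check ratios: 10 / -10 = -1.0
Common ratio r = -1.
First term a = -10.
Formula: S_i = -10 * (-1)^i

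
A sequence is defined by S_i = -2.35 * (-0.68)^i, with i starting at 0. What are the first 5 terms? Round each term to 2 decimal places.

This is a geometric sequence.
i=0: S_0 = -2.35 * (-0.68)^0 = -2.35
i=1: S_1 = -2.35 * (-0.68)^1 ≈ 1.6
i=2: S_2 = -2.35 * (-0.68)^2 ≈ -1.09
i=3: S_3 = -2.35 * (-0.68)^3 ≈ 0.74
i=4: S_4 = -2.35 * (-0.68)^4 ≈ -0.5
The first 5 terms are: [-2.35, 1.6, -1.09, 0.74, -0.5]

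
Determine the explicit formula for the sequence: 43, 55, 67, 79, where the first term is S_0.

Check differences: 55 - 43 = 12
67 - 55 = 12
Common difference d = 12.
First term a = 43.
Formula: S_i = 43 + 12*i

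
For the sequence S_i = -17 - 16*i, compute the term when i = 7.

S_7 = -17 + -16*7 = -17 + -112 = -129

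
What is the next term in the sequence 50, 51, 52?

Differences: 51 - 50 = 1
This is an arithmetic sequence with common difference d = 1.
Next term = 52 + 1 = 53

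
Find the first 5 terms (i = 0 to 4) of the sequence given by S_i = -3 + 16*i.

This is an arithmetic sequence.
i=0: S_0 = -3 + 16*0 = -3
i=1: S_1 = -3 + 16*1 = 13
i=2: S_2 = -3 + 16*2 = 29
i=3: S_3 = -3 + 16*3 = 45
i=4: S_4 = -3 + 16*4 = 61
The first 5 terms are: [-3, 13, 29, 45, 61]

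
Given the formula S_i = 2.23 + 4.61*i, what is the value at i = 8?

S_8 = 2.23 + 4.61*8 = 2.23 + 36.88 = 39.11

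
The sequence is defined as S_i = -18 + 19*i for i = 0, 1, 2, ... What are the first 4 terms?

This is an arithmetic sequence.
i=0: S_0 = -18 + 19*0 = -18
i=1: S_1 = -18 + 19*1 = 1
i=2: S_2 = -18 + 19*2 = 20
i=3: S_3 = -18 + 19*3 = 39
The first 4 terms are: [-18, 1, 20, 39]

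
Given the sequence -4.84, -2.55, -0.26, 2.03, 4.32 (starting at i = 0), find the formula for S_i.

Check differences: -2.55 - -4.84 = 2.29
-0.26 - -2.55 = 2.29
Common difference d = 2.29.
First term a = -4.84.
Formula: S_i = -4.84 + 2.29*i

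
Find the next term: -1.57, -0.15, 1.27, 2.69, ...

Differences: -0.15 - -1.57 = 1.42
This is an arithmetic sequence with common difference d = 1.42.
Next term = 2.69 + 1.42 = 4.11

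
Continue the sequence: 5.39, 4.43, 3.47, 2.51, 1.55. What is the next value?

Differences: 4.43 - 5.39 = -0.96
This is an arithmetic sequence with common difference d = -0.96.
Next term = 1.55 + -0.96 = 0.59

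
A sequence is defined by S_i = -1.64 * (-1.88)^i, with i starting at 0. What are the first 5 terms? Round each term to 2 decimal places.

This is a geometric sequence.
i=0: S_0 = -1.64 * (-1.88)^0 = -1.64
i=1: S_1 = -1.64 * (-1.88)^1 ≈ 3.08
i=2: S_2 = -1.64 * (-1.88)^2 ≈ -5.8
i=3: S_3 = -1.64 * (-1.88)^3 ≈ 10.9
i=4: S_4 = -1.64 * (-1.88)^4 ≈ -20.49
The first 5 terms are: [-1.64, 3.08, -5.8, 10.9, -20.49]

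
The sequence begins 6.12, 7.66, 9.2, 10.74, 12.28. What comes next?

Differences: 7.66 - 6.12 = 1.54
This is an arithmetic sequence with common difference d = 1.54.
Next term = 12.28 + 1.54 = 13.82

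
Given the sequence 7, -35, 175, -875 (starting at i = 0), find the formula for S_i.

Check ratios: -35 / 7 = -5.0
Common ratio r = -5.
First term a = 7.
Formula: S_i = 7 * (-5)^i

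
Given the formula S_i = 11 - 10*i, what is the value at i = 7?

S_7 = 11 + -10*7 = 11 + -70 = -59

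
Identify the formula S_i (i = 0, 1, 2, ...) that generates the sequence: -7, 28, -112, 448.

Check ratios: 28 / -7 = -4.0
Common ratio r = -4.
First term a = -7.
Formula: S_i = -7 * (-4)^i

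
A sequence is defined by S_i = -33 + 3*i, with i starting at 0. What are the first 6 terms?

This is an arithmetic sequence.
i=0: S_0 = -33 + 3*0 = -33
i=1: S_1 = -33 + 3*1 = -30
i=2: S_2 = -33 + 3*2 = -27
i=3: S_3 = -33 + 3*3 = -24
i=4: S_4 = -33 + 3*4 = -21
i=5: S_5 = -33 + 3*5 = -18
The first 6 terms are: [-33, -30, -27, -24, -21, -18]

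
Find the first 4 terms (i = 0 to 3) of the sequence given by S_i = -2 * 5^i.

This is a geometric sequence.
i=0: S_0 = -2 * 5^0 = -2
i=1: S_1 = -2 * 5^1 = -10
i=2: S_2 = -2 * 5^2 = -50
i=3: S_3 = -2 * 5^3 = -250
The first 4 terms are: [-2, -10, -50, -250]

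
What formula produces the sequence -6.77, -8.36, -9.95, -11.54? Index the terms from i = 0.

Check differences: -8.36 - -6.77 = -1.59
-9.95 - -8.36 = -1.59
Common difference d = -1.59.
First term a = -6.77.
Formula: S_i = -6.77 - 1.59*i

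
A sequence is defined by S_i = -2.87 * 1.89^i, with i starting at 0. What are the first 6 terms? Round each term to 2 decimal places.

This is a geometric sequence.
i=0: S_0 = -2.87 * 1.89^0 = -2.87
i=1: S_1 = -2.87 * 1.89^1 ≈ -5.42
i=2: S_2 = -2.87 * 1.89^2 ≈ -10.25
i=3: S_3 = -2.87 * 1.89^3 ≈ -19.38
i=4: S_4 = -2.87 * 1.89^4 ≈ -36.62
i=5: S_5 = -2.87 * 1.89^5 ≈ -69.21
The first 6 terms are: [-2.87, -5.42, -10.25, -19.38, -36.62, -69.21]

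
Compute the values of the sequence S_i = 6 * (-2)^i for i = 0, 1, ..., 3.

This is a geometric sequence.
i=0: S_0 = 6 * (-2)^0 = 6
i=1: S_1 = 6 * (-2)^1 = -12
i=2: S_2 = 6 * (-2)^2 = 24
i=3: S_3 = 6 * (-2)^3 = -48
The first 4 terms are: [6, -12, 24, -48]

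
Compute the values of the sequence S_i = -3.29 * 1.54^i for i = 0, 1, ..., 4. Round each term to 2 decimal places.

This is a geometric sequence.
i=0: S_0 = -3.29 * 1.54^0 = -3.29
i=1: S_1 = -3.29 * 1.54^1 ≈ -5.07
i=2: S_2 = -3.29 * 1.54^2 ≈ -7.8
i=3: S_3 = -3.29 * 1.54^3 ≈ -12.02
i=4: S_4 = -3.29 * 1.54^4 ≈ -18.5
The first 5 terms are: [-3.29, -5.07, -7.8, -12.02, -18.5]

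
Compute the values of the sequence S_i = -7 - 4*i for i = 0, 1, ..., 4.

This is an arithmetic sequence.
i=0: S_0 = -7 + -4*0 = -7
i=1: S_1 = -7 + -4*1 = -11
i=2: S_2 = -7 + -4*2 = -15
i=3: S_3 = -7 + -4*3 = -19
i=4: S_4 = -7 + -4*4 = -23
The first 5 terms are: [-7, -11, -15, -19, -23]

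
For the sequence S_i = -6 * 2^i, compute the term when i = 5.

S_5 = -6 * 2^5 = -6 * 32 = -192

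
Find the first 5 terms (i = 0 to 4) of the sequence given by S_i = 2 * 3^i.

This is a geometric sequence.
i=0: S_0 = 2 * 3^0 = 2
i=1: S_1 = 2 * 3^1 = 6
i=2: S_2 = 2 * 3^2 = 18
i=3: S_3 = 2 * 3^3 = 54
i=4: S_4 = 2 * 3^4 = 162
The first 5 terms are: [2, 6, 18, 54, 162]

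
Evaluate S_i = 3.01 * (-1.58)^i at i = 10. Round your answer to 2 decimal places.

S_10 = 3.01 * (-1.58)^10 ≈ 3.01 * 96.9551 ≈ 291.83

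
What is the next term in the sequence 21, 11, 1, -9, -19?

Differences: 11 - 21 = -10
This is an arithmetic sequence with common difference d = -10.
Next term = -19 + -10 = -29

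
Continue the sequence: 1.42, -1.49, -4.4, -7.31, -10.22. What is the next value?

Differences: -1.49 - 1.42 = -2.91
This is an arithmetic sequence with common difference d = -2.91.
Next term = -10.22 + -2.91 = -13.13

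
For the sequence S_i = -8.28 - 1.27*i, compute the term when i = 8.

S_8 = -8.28 + -1.27*8 = -8.28 + -10.16 = -18.44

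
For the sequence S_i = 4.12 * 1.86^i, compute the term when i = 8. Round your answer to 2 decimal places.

S_8 = 4.12 * 1.86^8 ≈ 4.12 * 143.2529 ≈ 590.2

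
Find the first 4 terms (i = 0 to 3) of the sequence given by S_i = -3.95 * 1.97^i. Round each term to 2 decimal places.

This is a geometric sequence.
i=0: S_0 = -3.95 * 1.97^0 = -3.95
i=1: S_1 = -3.95 * 1.97^1 ≈ -7.78
i=2: S_2 = -3.95 * 1.97^2 ≈ -15.33
i=3: S_3 = -3.95 * 1.97^3 ≈ -30.2
The first 4 terms are: [-3.95, -7.78, -15.33, -30.2]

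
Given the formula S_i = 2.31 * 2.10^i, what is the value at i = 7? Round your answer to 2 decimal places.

S_7 = 2.31 * 2.1^7 ≈ 2.31 * 180.1089 ≈ 416.05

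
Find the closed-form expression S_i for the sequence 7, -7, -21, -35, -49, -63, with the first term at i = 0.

Check differences: -7 - 7 = -14
-21 - -7 = -14
Common difference d = -14.
First term a = 7.
Formula: S_i = 7 - 14*i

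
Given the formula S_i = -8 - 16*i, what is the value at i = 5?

S_5 = -8 + -16*5 = -8 + -80 = -88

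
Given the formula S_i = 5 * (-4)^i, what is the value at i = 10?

S_10 = 5 * (-4)^10 = 5 * 1048576 = 5242880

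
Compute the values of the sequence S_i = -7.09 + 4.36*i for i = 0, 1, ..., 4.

This is an arithmetic sequence.
i=0: S_0 = -7.09 + 4.36*0 = -7.09
i=1: S_1 = -7.09 + 4.36*1 = -2.73
i=2: S_2 = -7.09 + 4.36*2 = 1.63
i=3: S_3 = -7.09 + 4.36*3 = 5.99
i=4: S_4 = -7.09 + 4.36*4 = 10.35
The first 5 terms are: [-7.09, -2.73, 1.63, 5.99, 10.35]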